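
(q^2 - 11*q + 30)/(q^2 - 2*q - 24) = (q - 5)/(q + 4)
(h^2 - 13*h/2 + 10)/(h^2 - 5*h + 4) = (h - 5/2)/(h - 1)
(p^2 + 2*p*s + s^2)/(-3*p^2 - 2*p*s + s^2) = (-p - s)/(3*p - s)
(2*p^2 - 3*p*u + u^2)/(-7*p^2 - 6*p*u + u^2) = (-2*p^2 + 3*p*u - u^2)/(7*p^2 + 6*p*u - u^2)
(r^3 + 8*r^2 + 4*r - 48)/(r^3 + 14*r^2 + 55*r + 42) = (r^2 + 2*r - 8)/(r^2 + 8*r + 7)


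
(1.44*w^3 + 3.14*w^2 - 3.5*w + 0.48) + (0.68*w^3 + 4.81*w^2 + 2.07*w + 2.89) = 2.12*w^3 + 7.95*w^2 - 1.43*w + 3.37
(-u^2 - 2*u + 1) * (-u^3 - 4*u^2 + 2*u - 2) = u^5 + 6*u^4 + 5*u^3 - 6*u^2 + 6*u - 2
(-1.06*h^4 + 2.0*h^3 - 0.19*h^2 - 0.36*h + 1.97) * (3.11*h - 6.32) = -3.2966*h^5 + 12.9192*h^4 - 13.2309*h^3 + 0.0812000000000002*h^2 + 8.4019*h - 12.4504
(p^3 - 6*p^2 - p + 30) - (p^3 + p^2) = -7*p^2 - p + 30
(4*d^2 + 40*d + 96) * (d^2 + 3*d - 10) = 4*d^4 + 52*d^3 + 176*d^2 - 112*d - 960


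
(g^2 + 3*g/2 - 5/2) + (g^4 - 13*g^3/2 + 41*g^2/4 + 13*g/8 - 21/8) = g^4 - 13*g^3/2 + 45*g^2/4 + 25*g/8 - 41/8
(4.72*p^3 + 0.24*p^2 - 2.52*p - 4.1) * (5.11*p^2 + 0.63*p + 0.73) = 24.1192*p^5 + 4.2*p^4 - 9.2804*p^3 - 22.3634*p^2 - 4.4226*p - 2.993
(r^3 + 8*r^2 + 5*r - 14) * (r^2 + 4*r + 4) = r^5 + 12*r^4 + 41*r^3 + 38*r^2 - 36*r - 56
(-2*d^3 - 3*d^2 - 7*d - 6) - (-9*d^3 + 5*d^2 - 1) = 7*d^3 - 8*d^2 - 7*d - 5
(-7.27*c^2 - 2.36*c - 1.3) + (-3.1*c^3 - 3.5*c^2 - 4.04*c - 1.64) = -3.1*c^3 - 10.77*c^2 - 6.4*c - 2.94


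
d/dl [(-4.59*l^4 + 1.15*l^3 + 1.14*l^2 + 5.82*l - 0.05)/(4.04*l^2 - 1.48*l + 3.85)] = (-37.0872*l^5 + 25.0256*l^4 - 74.09*l^3 - 11.9175*l^2 + 9.182*l + 22.333)/(16.3216*l^4 - 11.9584*l^3 + 33.2984*l^2 - 11.396*l + 14.8225)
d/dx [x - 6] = 1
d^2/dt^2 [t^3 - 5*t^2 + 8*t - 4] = 6*t - 10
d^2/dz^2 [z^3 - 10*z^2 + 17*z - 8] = 6*z - 20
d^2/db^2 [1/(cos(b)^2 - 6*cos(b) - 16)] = (8*sin(b)^4 - 204*sin(b)^2 - 147*cos(b) - 9*cos(3*b) - 12)/(2*(sin(b)^2 + 6*cos(b) + 15)^3)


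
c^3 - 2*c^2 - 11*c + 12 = (c - 4)*(c - 1)*(c + 3)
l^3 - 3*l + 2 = (l - 1)^2*(l + 2)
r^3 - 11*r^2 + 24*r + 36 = (r - 6)^2*(r + 1)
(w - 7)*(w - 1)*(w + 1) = w^3 - 7*w^2 - w + 7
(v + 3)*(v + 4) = v^2 + 7*v + 12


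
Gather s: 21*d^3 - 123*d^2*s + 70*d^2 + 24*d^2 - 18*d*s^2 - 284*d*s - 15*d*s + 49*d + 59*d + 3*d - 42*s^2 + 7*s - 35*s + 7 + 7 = 21*d^3 + 94*d^2 + 111*d + s^2*(-18*d - 42) + s*(-123*d^2 - 299*d - 28) + 14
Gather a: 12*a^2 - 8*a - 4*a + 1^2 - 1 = 12*a^2 - 12*a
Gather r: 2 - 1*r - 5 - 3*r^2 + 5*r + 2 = -3*r^2 + 4*r - 1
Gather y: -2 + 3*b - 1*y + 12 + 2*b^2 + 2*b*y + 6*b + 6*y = 2*b^2 + 9*b + y*(2*b + 5) + 10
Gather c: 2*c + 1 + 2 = 2*c + 3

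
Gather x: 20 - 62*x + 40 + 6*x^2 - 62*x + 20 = 6*x^2 - 124*x + 80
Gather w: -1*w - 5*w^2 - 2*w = -5*w^2 - 3*w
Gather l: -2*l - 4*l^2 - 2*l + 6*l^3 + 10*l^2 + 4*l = 6*l^3 + 6*l^2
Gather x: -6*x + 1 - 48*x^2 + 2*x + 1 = -48*x^2 - 4*x + 2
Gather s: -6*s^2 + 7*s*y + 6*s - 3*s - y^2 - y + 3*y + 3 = -6*s^2 + s*(7*y + 3) - y^2 + 2*y + 3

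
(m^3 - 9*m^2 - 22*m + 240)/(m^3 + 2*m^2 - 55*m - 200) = (m - 6)/(m + 5)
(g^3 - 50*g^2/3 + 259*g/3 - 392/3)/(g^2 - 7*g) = g - 29/3 + 56/(3*g)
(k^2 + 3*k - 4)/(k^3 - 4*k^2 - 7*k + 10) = (k + 4)/(k^2 - 3*k - 10)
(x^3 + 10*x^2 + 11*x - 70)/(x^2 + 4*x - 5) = (x^2 + 5*x - 14)/(x - 1)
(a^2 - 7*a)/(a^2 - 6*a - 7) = a/(a + 1)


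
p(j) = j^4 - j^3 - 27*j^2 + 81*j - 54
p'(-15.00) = -13284.00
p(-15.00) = 46656.00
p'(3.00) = 0.00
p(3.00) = 0.00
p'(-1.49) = 141.57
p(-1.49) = -226.40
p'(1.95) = -6.05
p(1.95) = 8.33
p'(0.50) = 53.75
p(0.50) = -20.31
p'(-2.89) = 115.45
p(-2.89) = -419.70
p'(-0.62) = 112.37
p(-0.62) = -114.21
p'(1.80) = -2.59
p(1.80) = 8.99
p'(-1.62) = 143.60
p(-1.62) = -244.94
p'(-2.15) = 143.48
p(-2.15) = -321.65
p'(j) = 4*j^3 - 3*j^2 - 54*j + 81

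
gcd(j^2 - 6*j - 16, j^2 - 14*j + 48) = j - 8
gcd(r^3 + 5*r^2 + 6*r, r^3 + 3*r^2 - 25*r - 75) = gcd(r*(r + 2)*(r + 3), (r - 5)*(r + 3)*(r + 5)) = r + 3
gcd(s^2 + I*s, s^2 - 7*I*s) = s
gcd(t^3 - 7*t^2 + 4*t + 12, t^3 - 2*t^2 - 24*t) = t - 6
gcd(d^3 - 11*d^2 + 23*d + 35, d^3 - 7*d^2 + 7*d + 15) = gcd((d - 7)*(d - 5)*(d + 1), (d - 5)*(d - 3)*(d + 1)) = d^2 - 4*d - 5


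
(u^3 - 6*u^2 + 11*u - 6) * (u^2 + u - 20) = u^5 - 5*u^4 - 15*u^3 + 125*u^2 - 226*u + 120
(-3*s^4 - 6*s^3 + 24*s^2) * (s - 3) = -3*s^5 + 3*s^4 + 42*s^3 - 72*s^2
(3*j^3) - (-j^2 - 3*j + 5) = 3*j^3 + j^2 + 3*j - 5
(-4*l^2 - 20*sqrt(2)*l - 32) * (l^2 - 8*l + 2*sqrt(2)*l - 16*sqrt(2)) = -4*l^4 - 28*sqrt(2)*l^3 + 32*l^3 - 112*l^2 + 224*sqrt(2)*l^2 - 64*sqrt(2)*l + 896*l + 512*sqrt(2)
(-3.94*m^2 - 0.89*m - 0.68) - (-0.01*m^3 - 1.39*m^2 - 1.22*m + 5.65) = 0.01*m^3 - 2.55*m^2 + 0.33*m - 6.33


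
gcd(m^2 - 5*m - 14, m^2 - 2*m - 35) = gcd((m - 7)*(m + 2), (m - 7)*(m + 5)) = m - 7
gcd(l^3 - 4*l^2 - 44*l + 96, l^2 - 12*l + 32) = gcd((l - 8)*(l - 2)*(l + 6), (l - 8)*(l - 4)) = l - 8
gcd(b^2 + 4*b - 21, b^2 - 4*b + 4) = 1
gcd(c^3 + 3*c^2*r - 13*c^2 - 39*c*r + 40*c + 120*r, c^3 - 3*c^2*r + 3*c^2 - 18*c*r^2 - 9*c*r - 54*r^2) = c + 3*r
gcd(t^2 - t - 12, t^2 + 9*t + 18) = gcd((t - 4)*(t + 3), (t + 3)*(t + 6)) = t + 3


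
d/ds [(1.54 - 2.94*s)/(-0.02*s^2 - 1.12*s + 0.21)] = (-0.0588*s^2 + 0.0615999999999999*s + 1.1074)/(0.0004*s^4 + 0.0448*s^3 + 1.246*s^2 - 0.4704*s + 0.0441)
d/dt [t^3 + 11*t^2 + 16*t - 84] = 3*t^2 + 22*t + 16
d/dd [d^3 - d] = 3*d^2 - 1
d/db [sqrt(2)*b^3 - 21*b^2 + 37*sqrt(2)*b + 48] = 3*sqrt(2)*b^2 - 42*b + 37*sqrt(2)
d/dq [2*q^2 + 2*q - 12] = 4*q + 2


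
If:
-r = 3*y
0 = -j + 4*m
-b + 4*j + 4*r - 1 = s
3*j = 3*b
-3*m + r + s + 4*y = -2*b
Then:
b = 44*y/17 + 4/17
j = 44*y/17 + 4/17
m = 11*y/17 + 1/17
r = -3*y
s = -72*y/17 - 5/17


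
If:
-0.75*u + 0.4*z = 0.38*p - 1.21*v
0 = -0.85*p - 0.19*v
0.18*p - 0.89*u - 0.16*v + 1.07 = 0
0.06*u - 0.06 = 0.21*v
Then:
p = -0.01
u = 1.19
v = 0.05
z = 2.06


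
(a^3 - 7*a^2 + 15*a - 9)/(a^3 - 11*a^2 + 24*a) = (a^2 - 4*a + 3)/(a*(a - 8))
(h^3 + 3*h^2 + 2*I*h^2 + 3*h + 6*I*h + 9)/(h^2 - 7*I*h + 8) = (h^3 + h^2*(3 + 2*I) + h*(3 + 6*I) + 9)/(h^2 - 7*I*h + 8)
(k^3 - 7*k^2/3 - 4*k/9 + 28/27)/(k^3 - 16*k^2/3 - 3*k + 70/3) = (k^2 - 4/9)/(k^2 - 3*k - 10)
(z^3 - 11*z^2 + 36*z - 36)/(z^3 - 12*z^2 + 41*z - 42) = (z - 6)/(z - 7)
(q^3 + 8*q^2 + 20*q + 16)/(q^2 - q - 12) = (q^3 + 8*q^2 + 20*q + 16)/(q^2 - q - 12)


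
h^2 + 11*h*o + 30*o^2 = (h + 5*o)*(h + 6*o)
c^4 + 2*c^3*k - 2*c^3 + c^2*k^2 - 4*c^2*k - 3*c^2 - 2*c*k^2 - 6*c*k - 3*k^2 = (c - 3)*(c + 1)*(c + k)^2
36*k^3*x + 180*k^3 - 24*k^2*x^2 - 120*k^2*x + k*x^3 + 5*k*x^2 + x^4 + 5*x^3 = (-3*k + x)*(-2*k + x)*(6*k + x)*(x + 5)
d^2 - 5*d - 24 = (d - 8)*(d + 3)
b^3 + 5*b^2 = b^2*(b + 5)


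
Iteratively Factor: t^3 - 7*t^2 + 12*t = (t - 3)*(t^2 - 4*t) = t*(t - 3)*(t - 4)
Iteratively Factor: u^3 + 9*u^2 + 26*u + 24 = (u + 2)*(u^2 + 7*u + 12) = (u + 2)*(u + 3)*(u + 4)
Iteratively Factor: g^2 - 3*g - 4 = (g + 1)*(g - 4)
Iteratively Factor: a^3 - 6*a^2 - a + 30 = (a + 2)*(a^2 - 8*a + 15) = (a - 5)*(a + 2)*(a - 3)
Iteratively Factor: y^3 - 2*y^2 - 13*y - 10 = (y - 5)*(y^2 + 3*y + 2) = (y - 5)*(y + 2)*(y + 1)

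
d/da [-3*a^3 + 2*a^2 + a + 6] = -9*a^2 + 4*a + 1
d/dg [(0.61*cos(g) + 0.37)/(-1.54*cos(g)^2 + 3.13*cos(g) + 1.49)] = (-0.9394*cos(g)^2 - 1.1396*cos(g) + 0.2492)*sin(g)/(2.3716*cos(g)^4 - 9.6404*cos(g)^3 + 5.2077*cos(g)^2 + 9.3274*cos(g) + 2.2201)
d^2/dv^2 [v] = 0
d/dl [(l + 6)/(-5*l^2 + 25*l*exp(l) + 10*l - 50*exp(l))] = (-l^2 + 5*l*exp(l) + 2*l - (l + 6)*(5*l*exp(l) - 2*l - 5*exp(l) + 2) - 10*exp(l))/(5*(l^2 - 5*l*exp(l) - 2*l + 10*exp(l))^2)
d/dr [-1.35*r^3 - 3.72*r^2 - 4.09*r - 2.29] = -4.05*r^2 - 7.44*r - 4.09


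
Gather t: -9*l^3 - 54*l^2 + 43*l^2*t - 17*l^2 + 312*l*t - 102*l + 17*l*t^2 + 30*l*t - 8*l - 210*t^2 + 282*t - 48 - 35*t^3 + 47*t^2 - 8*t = -9*l^3 - 71*l^2 - 110*l - 35*t^3 + t^2*(17*l - 163) + t*(43*l^2 + 342*l + 274) - 48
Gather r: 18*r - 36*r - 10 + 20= 10 - 18*r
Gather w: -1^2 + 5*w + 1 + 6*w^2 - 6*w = 6*w^2 - w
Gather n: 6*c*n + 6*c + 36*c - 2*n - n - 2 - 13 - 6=42*c + n*(6*c - 3) - 21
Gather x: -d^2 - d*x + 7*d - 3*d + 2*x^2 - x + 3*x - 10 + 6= -d^2 + 4*d + 2*x^2 + x*(2 - d) - 4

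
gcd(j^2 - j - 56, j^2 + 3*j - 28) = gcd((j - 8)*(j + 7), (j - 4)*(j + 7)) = j + 7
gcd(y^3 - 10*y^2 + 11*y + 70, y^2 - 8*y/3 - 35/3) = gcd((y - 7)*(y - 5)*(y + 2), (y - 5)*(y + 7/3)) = y - 5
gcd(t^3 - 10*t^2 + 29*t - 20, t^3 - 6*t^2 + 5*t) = t^2 - 6*t + 5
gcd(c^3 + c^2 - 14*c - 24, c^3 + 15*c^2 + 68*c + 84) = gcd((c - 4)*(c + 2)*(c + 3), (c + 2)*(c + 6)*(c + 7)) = c + 2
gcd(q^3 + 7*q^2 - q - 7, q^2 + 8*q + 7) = q^2 + 8*q + 7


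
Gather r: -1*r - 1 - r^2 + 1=-r^2 - r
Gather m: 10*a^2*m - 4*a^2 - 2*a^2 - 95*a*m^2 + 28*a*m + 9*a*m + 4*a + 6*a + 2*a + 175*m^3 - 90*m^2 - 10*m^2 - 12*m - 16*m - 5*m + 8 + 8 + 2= -6*a^2 + 12*a + 175*m^3 + m^2*(-95*a - 100) + m*(10*a^2 + 37*a - 33) + 18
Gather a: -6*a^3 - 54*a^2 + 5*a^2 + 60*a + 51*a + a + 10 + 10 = -6*a^3 - 49*a^2 + 112*a + 20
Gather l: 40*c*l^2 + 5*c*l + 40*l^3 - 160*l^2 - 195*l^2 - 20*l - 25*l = 40*l^3 + l^2*(40*c - 355) + l*(5*c - 45)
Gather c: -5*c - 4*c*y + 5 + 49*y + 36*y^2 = c*(-4*y - 5) + 36*y^2 + 49*y + 5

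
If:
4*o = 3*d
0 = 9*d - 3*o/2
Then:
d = 0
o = 0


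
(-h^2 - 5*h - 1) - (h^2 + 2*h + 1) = -2*h^2 - 7*h - 2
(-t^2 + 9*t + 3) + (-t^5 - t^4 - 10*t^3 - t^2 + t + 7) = -t^5 - t^4 - 10*t^3 - 2*t^2 + 10*t + 10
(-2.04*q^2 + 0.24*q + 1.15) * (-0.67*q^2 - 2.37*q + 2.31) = 1.3668*q^4 + 4.674*q^3 - 6.0517*q^2 - 2.1711*q + 2.6565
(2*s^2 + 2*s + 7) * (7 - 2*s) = -4*s^3 + 10*s^2 + 49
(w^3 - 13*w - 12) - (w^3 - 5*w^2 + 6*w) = 5*w^2 - 19*w - 12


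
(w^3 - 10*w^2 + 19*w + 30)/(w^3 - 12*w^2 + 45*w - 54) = (w^2 - 4*w - 5)/(w^2 - 6*w + 9)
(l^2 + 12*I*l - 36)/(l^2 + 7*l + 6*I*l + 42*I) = (l + 6*I)/(l + 7)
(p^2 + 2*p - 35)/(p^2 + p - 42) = (p - 5)/(p - 6)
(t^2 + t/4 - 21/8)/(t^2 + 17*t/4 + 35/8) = (2*t - 3)/(2*t + 5)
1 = 1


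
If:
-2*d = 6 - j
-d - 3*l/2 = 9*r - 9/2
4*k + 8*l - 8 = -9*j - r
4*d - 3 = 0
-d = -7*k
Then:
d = 3/4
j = 15/2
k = 3/28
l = -5069/658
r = 1119/658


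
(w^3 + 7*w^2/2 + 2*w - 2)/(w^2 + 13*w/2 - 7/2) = (w^2 + 4*w + 4)/(w + 7)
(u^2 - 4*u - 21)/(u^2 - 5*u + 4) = (u^2 - 4*u - 21)/(u^2 - 5*u + 4)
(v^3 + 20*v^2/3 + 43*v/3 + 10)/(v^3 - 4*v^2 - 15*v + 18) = (3*v^2 + 11*v + 10)/(3*(v^2 - 7*v + 6))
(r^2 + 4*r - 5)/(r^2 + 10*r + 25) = (r - 1)/(r + 5)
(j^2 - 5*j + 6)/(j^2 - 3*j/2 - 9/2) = 2*(j - 2)/(2*j + 3)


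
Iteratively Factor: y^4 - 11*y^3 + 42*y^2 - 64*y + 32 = (y - 4)*(y^3 - 7*y^2 + 14*y - 8) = (y - 4)*(y - 2)*(y^2 - 5*y + 4) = (y - 4)*(y - 2)*(y - 1)*(y - 4)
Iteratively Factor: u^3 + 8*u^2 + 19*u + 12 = (u + 3)*(u^2 + 5*u + 4) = (u + 3)*(u + 4)*(u + 1)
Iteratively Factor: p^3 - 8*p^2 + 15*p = (p - 5)*(p^2 - 3*p) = p*(p - 5)*(p - 3)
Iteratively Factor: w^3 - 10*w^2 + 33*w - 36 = (w - 3)*(w^2 - 7*w + 12) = (w - 3)^2*(w - 4)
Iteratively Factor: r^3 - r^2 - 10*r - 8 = (r + 1)*(r^2 - 2*r - 8) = (r + 1)*(r + 2)*(r - 4)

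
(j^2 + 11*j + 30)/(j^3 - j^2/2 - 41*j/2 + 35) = 2*(j + 6)/(2*j^2 - 11*j + 14)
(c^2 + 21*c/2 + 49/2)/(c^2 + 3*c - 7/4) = 2*(c + 7)/(2*c - 1)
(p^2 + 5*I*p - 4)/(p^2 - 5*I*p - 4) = (-p^2 - 5*I*p + 4)/(-p^2 + 5*I*p + 4)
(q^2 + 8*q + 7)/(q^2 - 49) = (q + 1)/(q - 7)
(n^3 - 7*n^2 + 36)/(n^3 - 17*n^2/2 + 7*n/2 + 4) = 2*(n^3 - 7*n^2 + 36)/(2*n^3 - 17*n^2 + 7*n + 8)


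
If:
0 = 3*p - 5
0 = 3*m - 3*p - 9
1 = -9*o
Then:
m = 14/3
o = -1/9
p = 5/3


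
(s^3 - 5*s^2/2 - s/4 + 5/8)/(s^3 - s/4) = (s - 5/2)/s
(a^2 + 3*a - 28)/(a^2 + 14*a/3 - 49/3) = 3*(a - 4)/(3*a - 7)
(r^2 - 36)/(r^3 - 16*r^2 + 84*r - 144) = (r + 6)/(r^2 - 10*r + 24)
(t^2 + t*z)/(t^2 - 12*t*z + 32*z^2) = t*(t + z)/(t^2 - 12*t*z + 32*z^2)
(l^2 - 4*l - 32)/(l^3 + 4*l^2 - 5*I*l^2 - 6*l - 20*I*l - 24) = (l - 8)/(l^2 - 5*I*l - 6)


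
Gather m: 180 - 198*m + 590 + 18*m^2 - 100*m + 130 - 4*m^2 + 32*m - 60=14*m^2 - 266*m + 840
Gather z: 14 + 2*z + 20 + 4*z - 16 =6*z + 18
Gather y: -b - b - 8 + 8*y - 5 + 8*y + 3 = -2*b + 16*y - 10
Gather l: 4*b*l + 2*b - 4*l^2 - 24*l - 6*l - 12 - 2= 2*b - 4*l^2 + l*(4*b - 30) - 14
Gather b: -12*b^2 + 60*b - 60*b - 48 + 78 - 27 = 3 - 12*b^2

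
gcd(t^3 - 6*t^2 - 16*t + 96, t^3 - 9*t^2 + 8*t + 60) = t - 6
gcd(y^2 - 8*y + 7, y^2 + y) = 1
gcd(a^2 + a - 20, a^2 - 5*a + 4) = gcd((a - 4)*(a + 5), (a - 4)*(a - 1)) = a - 4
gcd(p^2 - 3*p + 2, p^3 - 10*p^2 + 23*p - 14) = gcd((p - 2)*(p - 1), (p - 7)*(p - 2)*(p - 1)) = p^2 - 3*p + 2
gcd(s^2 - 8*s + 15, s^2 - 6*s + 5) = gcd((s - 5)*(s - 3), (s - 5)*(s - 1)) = s - 5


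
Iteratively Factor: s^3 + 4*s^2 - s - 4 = (s + 4)*(s^2 - 1) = (s - 1)*(s + 4)*(s + 1)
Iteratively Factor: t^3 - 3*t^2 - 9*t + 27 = (t + 3)*(t^2 - 6*t + 9) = (t - 3)*(t + 3)*(t - 3)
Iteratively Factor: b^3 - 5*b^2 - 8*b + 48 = (b + 3)*(b^2 - 8*b + 16) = (b - 4)*(b + 3)*(b - 4)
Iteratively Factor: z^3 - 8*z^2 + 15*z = (z)*(z^2 - 8*z + 15) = z*(z - 3)*(z - 5)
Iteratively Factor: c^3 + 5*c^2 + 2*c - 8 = (c + 4)*(c^2 + c - 2) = (c - 1)*(c + 4)*(c + 2)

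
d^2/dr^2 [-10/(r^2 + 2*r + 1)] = -60/(r^4 + 4*r^3 + 6*r^2 + 4*r + 1)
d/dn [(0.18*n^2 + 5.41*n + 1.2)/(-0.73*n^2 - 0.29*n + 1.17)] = (3.8971*n^2 + 2.1732*n + 6.6777)/(0.5329*n^4 + 0.4234*n^3 - 1.6241*n^2 - 0.6786*n + 1.3689)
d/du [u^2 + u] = 2*u + 1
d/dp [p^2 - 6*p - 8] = 2*p - 6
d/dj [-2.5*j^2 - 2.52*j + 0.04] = -5.0*j - 2.52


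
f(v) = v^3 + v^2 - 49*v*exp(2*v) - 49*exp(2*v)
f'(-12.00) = 408.00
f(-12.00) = -1584.00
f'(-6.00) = 96.00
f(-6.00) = -180.00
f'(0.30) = -320.55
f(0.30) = -115.95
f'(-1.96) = 8.50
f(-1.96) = -2.75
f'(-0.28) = -68.62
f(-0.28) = -20.10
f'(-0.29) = -66.72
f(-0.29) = -19.42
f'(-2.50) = 14.41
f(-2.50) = -8.88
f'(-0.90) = -9.09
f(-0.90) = -0.73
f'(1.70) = -9384.67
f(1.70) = -3956.45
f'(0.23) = -267.95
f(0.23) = -95.41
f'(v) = 3*v^2 - 98*v*exp(2*v) + 2*v - 147*exp(2*v)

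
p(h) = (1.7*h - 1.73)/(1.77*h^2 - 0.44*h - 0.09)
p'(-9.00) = -0.01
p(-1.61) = -0.86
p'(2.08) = -0.03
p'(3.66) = -0.04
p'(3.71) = -0.04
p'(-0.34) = -47.91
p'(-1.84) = -0.50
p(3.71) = 0.20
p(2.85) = 0.24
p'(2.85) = -0.05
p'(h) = (0.44 - 3.54*h)*(1.7*h - 1.73)/(1.77*h^2 - 0.44*h - 0.09)^2 + 1.7/(1.77*h^2 - 0.44*h - 0.09)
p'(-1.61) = -0.69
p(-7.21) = -0.15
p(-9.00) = -0.12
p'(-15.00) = -0.00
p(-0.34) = -8.74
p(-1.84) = -0.72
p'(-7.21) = -0.02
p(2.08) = 0.27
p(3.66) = 0.20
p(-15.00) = -0.07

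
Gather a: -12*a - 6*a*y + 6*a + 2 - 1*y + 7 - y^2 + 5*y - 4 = a*(-6*y - 6) - y^2 + 4*y + 5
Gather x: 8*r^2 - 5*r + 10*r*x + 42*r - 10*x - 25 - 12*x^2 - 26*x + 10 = 8*r^2 + 37*r - 12*x^2 + x*(10*r - 36) - 15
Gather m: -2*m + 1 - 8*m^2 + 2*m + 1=2 - 8*m^2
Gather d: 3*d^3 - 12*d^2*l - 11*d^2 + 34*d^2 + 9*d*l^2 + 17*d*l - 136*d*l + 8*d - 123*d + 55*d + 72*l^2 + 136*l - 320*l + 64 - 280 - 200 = 3*d^3 + d^2*(23 - 12*l) + d*(9*l^2 - 119*l - 60) + 72*l^2 - 184*l - 416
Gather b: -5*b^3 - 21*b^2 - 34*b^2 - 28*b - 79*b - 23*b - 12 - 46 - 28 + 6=-5*b^3 - 55*b^2 - 130*b - 80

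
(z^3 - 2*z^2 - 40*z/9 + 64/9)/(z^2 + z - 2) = (z^2 - 4*z + 32/9)/(z - 1)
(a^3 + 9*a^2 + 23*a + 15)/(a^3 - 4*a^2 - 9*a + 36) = (a^2 + 6*a + 5)/(a^2 - 7*a + 12)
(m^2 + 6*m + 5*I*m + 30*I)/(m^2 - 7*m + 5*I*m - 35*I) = (m + 6)/(m - 7)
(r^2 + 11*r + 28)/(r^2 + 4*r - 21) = (r + 4)/(r - 3)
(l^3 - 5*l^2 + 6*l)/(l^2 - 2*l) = l - 3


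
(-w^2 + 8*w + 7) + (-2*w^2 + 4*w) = -3*w^2 + 12*w + 7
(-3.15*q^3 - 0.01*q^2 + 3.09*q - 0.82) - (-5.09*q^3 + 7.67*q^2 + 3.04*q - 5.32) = 1.94*q^3 - 7.68*q^2 + 0.0499999999999998*q + 4.5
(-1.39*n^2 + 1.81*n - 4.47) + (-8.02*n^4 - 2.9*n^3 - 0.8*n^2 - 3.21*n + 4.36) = -8.02*n^4 - 2.9*n^3 - 2.19*n^2 - 1.4*n - 0.109999999999999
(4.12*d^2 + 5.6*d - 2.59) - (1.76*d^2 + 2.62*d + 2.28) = 2.36*d^2 + 2.98*d - 4.87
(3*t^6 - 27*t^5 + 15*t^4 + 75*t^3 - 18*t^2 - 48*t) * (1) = 3*t^6 - 27*t^5 + 15*t^4 + 75*t^3 - 18*t^2 - 48*t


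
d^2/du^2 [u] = 0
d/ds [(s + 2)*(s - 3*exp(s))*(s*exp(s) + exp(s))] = (s^3 - 6*s^2*exp(s) + 6*s^2 - 24*s*exp(s) + 8*s - 21*exp(s) + 2)*exp(s)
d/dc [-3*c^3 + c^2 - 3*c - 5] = -9*c^2 + 2*c - 3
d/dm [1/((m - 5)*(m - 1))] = 2*(3 - m)/(m^4 - 12*m^3 + 46*m^2 - 60*m + 25)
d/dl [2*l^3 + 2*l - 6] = 6*l^2 + 2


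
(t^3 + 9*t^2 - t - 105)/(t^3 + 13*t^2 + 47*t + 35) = (t - 3)/(t + 1)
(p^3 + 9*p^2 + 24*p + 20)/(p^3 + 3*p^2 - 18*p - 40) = (p + 2)/(p - 4)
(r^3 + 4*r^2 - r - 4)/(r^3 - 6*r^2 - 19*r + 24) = (r^2 + 5*r + 4)/(r^2 - 5*r - 24)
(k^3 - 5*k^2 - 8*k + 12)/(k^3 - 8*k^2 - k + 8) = (k^2 - 4*k - 12)/(k^2 - 7*k - 8)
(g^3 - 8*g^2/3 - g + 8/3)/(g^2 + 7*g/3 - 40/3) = (g^2 - 1)/(g + 5)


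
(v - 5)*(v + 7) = v^2 + 2*v - 35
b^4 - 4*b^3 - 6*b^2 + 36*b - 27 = (b - 3)^2*(b - 1)*(b + 3)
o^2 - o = o*(o - 1)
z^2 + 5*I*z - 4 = (z + I)*(z + 4*I)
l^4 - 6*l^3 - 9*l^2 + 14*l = l*(l - 7)*(l - 1)*(l + 2)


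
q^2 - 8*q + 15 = (q - 5)*(q - 3)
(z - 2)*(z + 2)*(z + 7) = z^3 + 7*z^2 - 4*z - 28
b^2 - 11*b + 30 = (b - 6)*(b - 5)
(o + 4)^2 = o^2 + 8*o + 16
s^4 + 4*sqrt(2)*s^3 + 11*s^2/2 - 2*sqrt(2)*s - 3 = (s - sqrt(2)/2)*(s + sqrt(2)/2)*(s + sqrt(2))*(s + 3*sqrt(2))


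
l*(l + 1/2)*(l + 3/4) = l^3 + 5*l^2/4 + 3*l/8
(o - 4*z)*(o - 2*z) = o^2 - 6*o*z + 8*z^2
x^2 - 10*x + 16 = (x - 8)*(x - 2)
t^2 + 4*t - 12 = (t - 2)*(t + 6)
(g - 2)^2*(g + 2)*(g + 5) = g^4 + 3*g^3 - 14*g^2 - 12*g + 40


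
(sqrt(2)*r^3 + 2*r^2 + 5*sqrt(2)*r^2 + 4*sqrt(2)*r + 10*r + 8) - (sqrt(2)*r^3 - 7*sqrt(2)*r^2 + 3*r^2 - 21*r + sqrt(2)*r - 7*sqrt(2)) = -r^2 + 12*sqrt(2)*r^2 + 3*sqrt(2)*r + 31*r + 8 + 7*sqrt(2)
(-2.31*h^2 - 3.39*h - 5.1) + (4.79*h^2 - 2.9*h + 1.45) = 2.48*h^2 - 6.29*h - 3.65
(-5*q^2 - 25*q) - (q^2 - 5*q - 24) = -6*q^2 - 20*q + 24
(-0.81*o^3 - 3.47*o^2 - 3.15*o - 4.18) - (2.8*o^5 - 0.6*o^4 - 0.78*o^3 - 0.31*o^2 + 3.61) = -2.8*o^5 + 0.6*o^4 - 0.03*o^3 - 3.16*o^2 - 3.15*o - 7.79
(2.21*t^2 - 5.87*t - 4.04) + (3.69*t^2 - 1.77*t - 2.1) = 5.9*t^2 - 7.64*t - 6.14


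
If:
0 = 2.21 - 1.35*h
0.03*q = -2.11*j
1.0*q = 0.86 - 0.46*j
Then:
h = 1.64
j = -0.01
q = 0.87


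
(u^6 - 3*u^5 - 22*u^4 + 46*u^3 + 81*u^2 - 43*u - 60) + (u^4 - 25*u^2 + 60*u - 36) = u^6 - 3*u^5 - 21*u^4 + 46*u^3 + 56*u^2 + 17*u - 96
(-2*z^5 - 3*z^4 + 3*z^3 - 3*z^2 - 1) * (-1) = 2*z^5 + 3*z^4 - 3*z^3 + 3*z^2 + 1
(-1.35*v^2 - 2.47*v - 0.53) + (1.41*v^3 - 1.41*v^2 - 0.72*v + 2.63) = 1.41*v^3 - 2.76*v^2 - 3.19*v + 2.1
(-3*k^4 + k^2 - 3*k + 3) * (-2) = 6*k^4 - 2*k^2 + 6*k - 6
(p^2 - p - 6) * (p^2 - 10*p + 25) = p^4 - 11*p^3 + 29*p^2 + 35*p - 150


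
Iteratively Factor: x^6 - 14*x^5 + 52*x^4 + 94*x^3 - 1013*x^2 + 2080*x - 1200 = (x - 5)*(x^5 - 9*x^4 + 7*x^3 + 129*x^2 - 368*x + 240) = (x - 5)^2*(x^4 - 4*x^3 - 13*x^2 + 64*x - 48) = (x - 5)^2*(x - 3)*(x^3 - x^2 - 16*x + 16) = (x - 5)^2*(x - 3)*(x - 1)*(x^2 - 16) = (x - 5)^2*(x - 4)*(x - 3)*(x - 1)*(x + 4)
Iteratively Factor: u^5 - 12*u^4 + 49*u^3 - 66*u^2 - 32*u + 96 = (u - 3)*(u^4 - 9*u^3 + 22*u^2 - 32) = (u - 4)*(u - 3)*(u^3 - 5*u^2 + 2*u + 8) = (u - 4)*(u - 3)*(u + 1)*(u^2 - 6*u + 8) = (u - 4)^2*(u - 3)*(u + 1)*(u - 2)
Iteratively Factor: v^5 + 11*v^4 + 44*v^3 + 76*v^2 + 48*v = (v)*(v^4 + 11*v^3 + 44*v^2 + 76*v + 48) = v*(v + 2)*(v^3 + 9*v^2 + 26*v + 24) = v*(v + 2)*(v + 3)*(v^2 + 6*v + 8) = v*(v + 2)*(v + 3)*(v + 4)*(v + 2)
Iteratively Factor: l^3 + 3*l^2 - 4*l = (l + 4)*(l^2 - l) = l*(l + 4)*(l - 1)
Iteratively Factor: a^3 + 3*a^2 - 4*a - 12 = (a + 3)*(a^2 - 4) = (a - 2)*(a + 3)*(a + 2)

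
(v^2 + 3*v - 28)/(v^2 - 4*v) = (v + 7)/v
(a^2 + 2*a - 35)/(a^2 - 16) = (a^2 + 2*a - 35)/(a^2 - 16)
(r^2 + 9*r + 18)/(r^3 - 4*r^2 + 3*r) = (r^2 + 9*r + 18)/(r*(r^2 - 4*r + 3))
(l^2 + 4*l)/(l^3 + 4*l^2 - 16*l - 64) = l/(l^2 - 16)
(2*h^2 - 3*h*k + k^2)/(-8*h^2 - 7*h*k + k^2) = (-2*h^2 + 3*h*k - k^2)/(8*h^2 + 7*h*k - k^2)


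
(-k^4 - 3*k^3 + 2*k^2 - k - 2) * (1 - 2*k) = 2*k^5 + 5*k^4 - 7*k^3 + 4*k^2 + 3*k - 2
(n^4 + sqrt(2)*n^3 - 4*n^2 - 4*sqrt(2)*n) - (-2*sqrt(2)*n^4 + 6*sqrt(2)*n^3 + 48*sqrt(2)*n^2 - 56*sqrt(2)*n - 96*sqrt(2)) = n^4 + 2*sqrt(2)*n^4 - 5*sqrt(2)*n^3 - 48*sqrt(2)*n^2 - 4*n^2 + 52*sqrt(2)*n + 96*sqrt(2)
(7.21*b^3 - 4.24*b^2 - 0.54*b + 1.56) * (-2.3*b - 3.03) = -16.583*b^4 - 12.0943*b^3 + 14.0892*b^2 - 1.9518*b - 4.7268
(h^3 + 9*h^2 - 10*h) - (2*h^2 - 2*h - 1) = h^3 + 7*h^2 - 8*h + 1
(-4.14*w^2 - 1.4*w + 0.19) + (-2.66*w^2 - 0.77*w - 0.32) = -6.8*w^2 - 2.17*w - 0.13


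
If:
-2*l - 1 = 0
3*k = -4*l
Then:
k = 2/3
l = -1/2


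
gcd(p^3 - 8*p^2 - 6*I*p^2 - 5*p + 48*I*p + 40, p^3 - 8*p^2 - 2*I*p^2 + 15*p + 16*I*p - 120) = p^2 + p*(-8 - 5*I) + 40*I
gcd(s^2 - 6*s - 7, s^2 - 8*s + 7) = s - 7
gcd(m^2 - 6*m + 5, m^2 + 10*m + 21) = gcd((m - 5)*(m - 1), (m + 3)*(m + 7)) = 1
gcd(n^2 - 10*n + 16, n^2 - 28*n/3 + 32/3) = n - 8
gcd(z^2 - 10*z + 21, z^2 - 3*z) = z - 3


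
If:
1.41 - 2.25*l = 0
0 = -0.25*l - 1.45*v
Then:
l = 0.63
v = -0.11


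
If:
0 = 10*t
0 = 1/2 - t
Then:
No Solution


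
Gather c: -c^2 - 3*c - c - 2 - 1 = -c^2 - 4*c - 3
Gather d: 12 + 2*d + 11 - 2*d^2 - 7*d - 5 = -2*d^2 - 5*d + 18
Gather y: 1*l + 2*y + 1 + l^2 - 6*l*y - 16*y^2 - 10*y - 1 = l^2 + l - 16*y^2 + y*(-6*l - 8)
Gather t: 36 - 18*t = 36 - 18*t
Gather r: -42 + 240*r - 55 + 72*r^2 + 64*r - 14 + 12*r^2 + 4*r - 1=84*r^2 + 308*r - 112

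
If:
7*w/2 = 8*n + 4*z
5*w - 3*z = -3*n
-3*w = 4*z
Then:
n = 0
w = 0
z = 0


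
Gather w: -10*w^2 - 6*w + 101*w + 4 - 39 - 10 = -10*w^2 + 95*w - 45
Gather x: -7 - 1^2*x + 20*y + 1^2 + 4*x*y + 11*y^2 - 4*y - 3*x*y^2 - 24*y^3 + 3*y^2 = x*(-3*y^2 + 4*y - 1) - 24*y^3 + 14*y^2 + 16*y - 6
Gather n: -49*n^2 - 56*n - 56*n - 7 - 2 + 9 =-49*n^2 - 112*n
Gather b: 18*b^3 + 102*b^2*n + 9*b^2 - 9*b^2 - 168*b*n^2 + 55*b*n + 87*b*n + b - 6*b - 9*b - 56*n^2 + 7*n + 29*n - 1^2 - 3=18*b^3 + 102*b^2*n + b*(-168*n^2 + 142*n - 14) - 56*n^2 + 36*n - 4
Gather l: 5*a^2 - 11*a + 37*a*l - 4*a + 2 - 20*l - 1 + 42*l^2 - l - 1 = 5*a^2 - 15*a + 42*l^2 + l*(37*a - 21)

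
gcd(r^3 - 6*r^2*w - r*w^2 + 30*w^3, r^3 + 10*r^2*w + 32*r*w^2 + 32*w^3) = r + 2*w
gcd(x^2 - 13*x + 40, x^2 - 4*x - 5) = x - 5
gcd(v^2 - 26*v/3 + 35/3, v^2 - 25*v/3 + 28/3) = v - 7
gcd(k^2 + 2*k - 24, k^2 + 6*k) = k + 6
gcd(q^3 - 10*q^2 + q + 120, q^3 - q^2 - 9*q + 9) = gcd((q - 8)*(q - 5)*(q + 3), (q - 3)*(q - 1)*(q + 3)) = q + 3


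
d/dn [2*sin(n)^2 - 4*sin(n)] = 4*(sin(n) - 1)*cos(n)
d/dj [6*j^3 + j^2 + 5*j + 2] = 18*j^2 + 2*j + 5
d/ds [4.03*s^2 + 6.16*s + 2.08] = 8.06*s + 6.16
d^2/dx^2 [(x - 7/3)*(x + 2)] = 2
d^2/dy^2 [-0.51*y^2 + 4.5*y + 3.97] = -1.02000000000000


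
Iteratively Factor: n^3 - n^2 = (n)*(n^2 - n) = n^2*(n - 1)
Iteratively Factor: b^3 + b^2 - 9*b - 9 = (b + 3)*(b^2 - 2*b - 3) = (b - 3)*(b + 3)*(b + 1)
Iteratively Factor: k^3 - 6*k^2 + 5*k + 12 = (k + 1)*(k^2 - 7*k + 12) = (k - 3)*(k + 1)*(k - 4)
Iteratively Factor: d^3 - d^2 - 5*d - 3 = (d + 1)*(d^2 - 2*d - 3) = (d + 1)^2*(d - 3)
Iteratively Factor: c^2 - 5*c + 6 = (c - 3)*(c - 2)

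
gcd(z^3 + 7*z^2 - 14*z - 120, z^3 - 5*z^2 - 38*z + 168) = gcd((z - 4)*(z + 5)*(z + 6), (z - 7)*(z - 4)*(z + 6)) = z^2 + 2*z - 24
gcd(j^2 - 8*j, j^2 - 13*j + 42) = 1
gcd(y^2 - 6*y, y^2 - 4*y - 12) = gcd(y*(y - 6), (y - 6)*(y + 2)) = y - 6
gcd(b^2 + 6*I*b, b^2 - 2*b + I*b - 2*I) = 1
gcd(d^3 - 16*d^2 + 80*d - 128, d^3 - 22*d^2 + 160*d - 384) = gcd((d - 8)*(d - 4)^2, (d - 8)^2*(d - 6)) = d - 8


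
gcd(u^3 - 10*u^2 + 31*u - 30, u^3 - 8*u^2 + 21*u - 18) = u^2 - 5*u + 6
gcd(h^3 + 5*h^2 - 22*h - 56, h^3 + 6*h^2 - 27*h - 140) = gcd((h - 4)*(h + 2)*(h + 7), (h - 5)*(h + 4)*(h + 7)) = h + 7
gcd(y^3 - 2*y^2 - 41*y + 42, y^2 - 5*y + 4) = y - 1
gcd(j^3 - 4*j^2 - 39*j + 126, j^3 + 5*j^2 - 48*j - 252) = j^2 - j - 42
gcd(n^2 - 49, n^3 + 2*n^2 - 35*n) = n + 7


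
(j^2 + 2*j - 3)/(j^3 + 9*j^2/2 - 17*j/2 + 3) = 2*(j + 3)/(2*j^2 + 11*j - 6)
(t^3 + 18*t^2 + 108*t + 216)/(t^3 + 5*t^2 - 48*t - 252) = (t + 6)/(t - 7)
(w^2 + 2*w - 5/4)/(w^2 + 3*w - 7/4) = (2*w + 5)/(2*w + 7)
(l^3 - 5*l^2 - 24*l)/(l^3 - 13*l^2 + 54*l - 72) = l*(l^2 - 5*l - 24)/(l^3 - 13*l^2 + 54*l - 72)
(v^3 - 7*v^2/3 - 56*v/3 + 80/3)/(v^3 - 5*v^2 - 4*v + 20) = (3*v^2 + 8*v - 16)/(3*(v^2 - 4))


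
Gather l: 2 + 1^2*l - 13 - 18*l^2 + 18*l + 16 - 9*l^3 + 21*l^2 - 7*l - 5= -9*l^3 + 3*l^2 + 12*l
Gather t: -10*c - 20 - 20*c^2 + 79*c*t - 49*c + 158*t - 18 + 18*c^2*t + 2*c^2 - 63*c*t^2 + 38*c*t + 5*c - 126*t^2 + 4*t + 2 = -18*c^2 - 54*c + t^2*(-63*c - 126) + t*(18*c^2 + 117*c + 162) - 36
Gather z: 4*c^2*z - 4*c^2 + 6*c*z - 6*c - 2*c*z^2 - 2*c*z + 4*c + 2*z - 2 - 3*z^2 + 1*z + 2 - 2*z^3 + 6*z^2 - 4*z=-4*c^2 - 2*c - 2*z^3 + z^2*(3 - 2*c) + z*(4*c^2 + 4*c - 1)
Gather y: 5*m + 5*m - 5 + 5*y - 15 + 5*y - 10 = 10*m + 10*y - 30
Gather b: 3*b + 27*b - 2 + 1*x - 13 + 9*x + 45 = 30*b + 10*x + 30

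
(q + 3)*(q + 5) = q^2 + 8*q + 15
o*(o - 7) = o^2 - 7*o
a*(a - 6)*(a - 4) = a^3 - 10*a^2 + 24*a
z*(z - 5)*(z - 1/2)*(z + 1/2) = z^4 - 5*z^3 - z^2/4 + 5*z/4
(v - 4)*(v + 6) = v^2 + 2*v - 24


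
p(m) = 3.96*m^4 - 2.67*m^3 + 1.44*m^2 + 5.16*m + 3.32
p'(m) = 15.84*m^3 - 8.01*m^2 + 2.88*m + 5.16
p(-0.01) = 3.27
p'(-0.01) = 5.13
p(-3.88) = 1058.41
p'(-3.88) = -1051.83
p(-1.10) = 8.74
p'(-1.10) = -28.78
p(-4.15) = 1372.13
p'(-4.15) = -1276.88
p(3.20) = 362.32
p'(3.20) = 451.40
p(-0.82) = 3.32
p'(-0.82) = -11.32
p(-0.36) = 1.84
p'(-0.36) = 2.35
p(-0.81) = 3.21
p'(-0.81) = -10.85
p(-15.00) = 209736.17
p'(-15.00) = -55300.29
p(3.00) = 280.43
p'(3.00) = 369.39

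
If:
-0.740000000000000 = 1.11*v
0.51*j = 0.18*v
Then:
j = -0.24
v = -0.67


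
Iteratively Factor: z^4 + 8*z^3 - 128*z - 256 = (z + 4)*(z^3 + 4*z^2 - 16*z - 64) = (z - 4)*(z + 4)*(z^2 + 8*z + 16) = (z - 4)*(z + 4)^2*(z + 4)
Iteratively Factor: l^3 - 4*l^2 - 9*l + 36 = (l - 4)*(l^2 - 9) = (l - 4)*(l + 3)*(l - 3)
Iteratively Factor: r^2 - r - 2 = (r - 2)*(r + 1)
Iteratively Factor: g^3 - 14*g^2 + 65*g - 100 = (g - 5)*(g^2 - 9*g + 20) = (g - 5)*(g - 4)*(g - 5)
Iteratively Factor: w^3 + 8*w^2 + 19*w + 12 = (w + 4)*(w^2 + 4*w + 3) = (w + 1)*(w + 4)*(w + 3)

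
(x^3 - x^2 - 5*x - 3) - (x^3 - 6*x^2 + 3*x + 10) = 5*x^2 - 8*x - 13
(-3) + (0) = -3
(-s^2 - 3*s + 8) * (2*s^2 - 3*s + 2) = -2*s^4 - 3*s^3 + 23*s^2 - 30*s + 16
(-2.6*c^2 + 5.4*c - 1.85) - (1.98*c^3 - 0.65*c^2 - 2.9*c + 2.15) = -1.98*c^3 - 1.95*c^2 + 8.3*c - 4.0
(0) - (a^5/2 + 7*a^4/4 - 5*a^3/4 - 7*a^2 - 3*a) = -a^5/2 - 7*a^4/4 + 5*a^3/4 + 7*a^2 + 3*a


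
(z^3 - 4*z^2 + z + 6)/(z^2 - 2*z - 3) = z - 2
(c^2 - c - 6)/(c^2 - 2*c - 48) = (-c^2 + c + 6)/(-c^2 + 2*c + 48)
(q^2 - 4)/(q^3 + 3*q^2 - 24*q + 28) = (q + 2)/(q^2 + 5*q - 14)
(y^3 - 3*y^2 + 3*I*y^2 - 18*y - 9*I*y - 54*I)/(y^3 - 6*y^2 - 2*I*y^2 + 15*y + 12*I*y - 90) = (y + 3)/(y - 5*I)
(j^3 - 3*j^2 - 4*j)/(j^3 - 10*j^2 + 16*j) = (j^2 - 3*j - 4)/(j^2 - 10*j + 16)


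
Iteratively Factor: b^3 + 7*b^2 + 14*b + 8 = (b + 2)*(b^2 + 5*b + 4) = (b + 1)*(b + 2)*(b + 4)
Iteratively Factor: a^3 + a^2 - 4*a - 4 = (a + 1)*(a^2 - 4) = (a + 1)*(a + 2)*(a - 2)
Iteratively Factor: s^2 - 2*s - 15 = (s + 3)*(s - 5)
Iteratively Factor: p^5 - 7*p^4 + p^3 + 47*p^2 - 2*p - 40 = (p - 4)*(p^4 - 3*p^3 - 11*p^2 + 3*p + 10) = (p - 4)*(p - 1)*(p^3 - 2*p^2 - 13*p - 10) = (p - 4)*(p - 1)*(p + 1)*(p^2 - 3*p - 10) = (p - 4)*(p - 1)*(p + 1)*(p + 2)*(p - 5)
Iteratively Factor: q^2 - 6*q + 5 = (q - 1)*(q - 5)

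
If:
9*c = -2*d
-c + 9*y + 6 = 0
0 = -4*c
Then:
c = 0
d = 0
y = -2/3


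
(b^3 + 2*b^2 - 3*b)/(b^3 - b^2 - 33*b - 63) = b*(b - 1)/(b^2 - 4*b - 21)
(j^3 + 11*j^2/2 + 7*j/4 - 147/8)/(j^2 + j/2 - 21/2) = (j^2 + 2*j - 21/4)/(j - 3)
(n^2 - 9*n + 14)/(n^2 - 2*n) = (n - 7)/n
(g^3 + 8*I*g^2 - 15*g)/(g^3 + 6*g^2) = (g^2 + 8*I*g - 15)/(g*(g + 6))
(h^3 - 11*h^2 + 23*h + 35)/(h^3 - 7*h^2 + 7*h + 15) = (h - 7)/(h - 3)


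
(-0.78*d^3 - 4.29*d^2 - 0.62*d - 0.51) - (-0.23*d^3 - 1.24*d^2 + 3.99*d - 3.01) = -0.55*d^3 - 3.05*d^2 - 4.61*d + 2.5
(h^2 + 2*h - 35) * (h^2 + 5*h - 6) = h^4 + 7*h^3 - 31*h^2 - 187*h + 210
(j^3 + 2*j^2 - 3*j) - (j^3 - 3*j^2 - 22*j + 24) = 5*j^2 + 19*j - 24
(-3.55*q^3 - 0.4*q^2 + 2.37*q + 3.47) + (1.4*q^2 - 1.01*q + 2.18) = -3.55*q^3 + 1.0*q^2 + 1.36*q + 5.65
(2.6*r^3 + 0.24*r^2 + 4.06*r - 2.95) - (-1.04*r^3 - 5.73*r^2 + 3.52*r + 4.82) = 3.64*r^3 + 5.97*r^2 + 0.54*r - 7.77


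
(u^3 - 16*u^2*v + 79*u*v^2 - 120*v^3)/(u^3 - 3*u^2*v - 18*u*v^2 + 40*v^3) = (u^2 - 11*u*v + 24*v^2)/(u^2 + 2*u*v - 8*v^2)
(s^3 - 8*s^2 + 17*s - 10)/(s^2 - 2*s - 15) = (s^2 - 3*s + 2)/(s + 3)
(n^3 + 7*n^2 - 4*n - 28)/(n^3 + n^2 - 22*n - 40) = (n^2 + 5*n - 14)/(n^2 - n - 20)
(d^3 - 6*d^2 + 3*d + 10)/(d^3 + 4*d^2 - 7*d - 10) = (d - 5)/(d + 5)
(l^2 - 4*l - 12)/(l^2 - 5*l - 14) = (l - 6)/(l - 7)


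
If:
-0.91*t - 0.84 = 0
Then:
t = -0.92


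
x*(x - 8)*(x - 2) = x^3 - 10*x^2 + 16*x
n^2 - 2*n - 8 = (n - 4)*(n + 2)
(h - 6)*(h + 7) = h^2 + h - 42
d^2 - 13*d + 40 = (d - 8)*(d - 5)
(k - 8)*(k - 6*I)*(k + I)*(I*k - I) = I*k^4 + 5*k^3 - 9*I*k^3 - 45*k^2 + 14*I*k^2 + 40*k - 54*I*k + 48*I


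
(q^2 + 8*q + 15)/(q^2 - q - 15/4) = 4*(q^2 + 8*q + 15)/(4*q^2 - 4*q - 15)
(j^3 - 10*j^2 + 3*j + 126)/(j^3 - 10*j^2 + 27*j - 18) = (j^2 - 4*j - 21)/(j^2 - 4*j + 3)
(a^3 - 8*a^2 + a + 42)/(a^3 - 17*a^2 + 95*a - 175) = (a^2 - a - 6)/(a^2 - 10*a + 25)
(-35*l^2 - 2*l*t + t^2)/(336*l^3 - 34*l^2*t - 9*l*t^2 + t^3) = (5*l + t)/(-48*l^2 - 2*l*t + t^2)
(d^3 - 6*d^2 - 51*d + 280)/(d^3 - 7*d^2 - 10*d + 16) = (d^2 + 2*d - 35)/(d^2 + d - 2)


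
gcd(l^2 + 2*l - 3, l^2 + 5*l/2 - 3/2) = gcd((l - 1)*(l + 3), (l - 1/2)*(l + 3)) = l + 3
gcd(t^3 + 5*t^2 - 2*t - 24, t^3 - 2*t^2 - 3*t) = 1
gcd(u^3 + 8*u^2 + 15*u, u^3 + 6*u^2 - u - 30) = u^2 + 8*u + 15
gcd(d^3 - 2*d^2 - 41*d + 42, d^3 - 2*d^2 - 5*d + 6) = d - 1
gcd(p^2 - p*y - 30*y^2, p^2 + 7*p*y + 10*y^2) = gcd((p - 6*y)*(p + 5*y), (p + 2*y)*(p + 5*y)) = p + 5*y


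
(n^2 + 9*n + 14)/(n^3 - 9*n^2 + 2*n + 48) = (n + 7)/(n^2 - 11*n + 24)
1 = 1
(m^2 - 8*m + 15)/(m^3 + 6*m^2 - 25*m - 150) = (m - 3)/(m^2 + 11*m + 30)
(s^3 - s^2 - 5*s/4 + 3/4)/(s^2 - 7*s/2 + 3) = (2*s^2 + s - 1)/(2*(s - 2))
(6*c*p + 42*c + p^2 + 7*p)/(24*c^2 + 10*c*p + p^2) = (p + 7)/(4*c + p)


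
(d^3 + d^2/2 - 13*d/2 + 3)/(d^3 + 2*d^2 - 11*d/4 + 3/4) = 2*(d - 2)/(2*d - 1)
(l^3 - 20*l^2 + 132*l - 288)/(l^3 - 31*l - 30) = (l^2 - 14*l + 48)/(l^2 + 6*l + 5)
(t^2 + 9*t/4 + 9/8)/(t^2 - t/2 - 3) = (t + 3/4)/(t - 2)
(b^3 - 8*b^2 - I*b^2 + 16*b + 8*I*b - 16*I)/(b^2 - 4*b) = b - 4 - I + 4*I/b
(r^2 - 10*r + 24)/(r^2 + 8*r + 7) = (r^2 - 10*r + 24)/(r^2 + 8*r + 7)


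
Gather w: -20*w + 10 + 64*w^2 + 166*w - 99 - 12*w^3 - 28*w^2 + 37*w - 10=-12*w^3 + 36*w^2 + 183*w - 99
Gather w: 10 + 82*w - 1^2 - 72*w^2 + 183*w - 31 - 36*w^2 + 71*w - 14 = -108*w^2 + 336*w - 36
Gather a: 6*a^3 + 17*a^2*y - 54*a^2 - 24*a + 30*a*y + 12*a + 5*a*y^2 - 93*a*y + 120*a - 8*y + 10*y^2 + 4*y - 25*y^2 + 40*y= 6*a^3 + a^2*(17*y - 54) + a*(5*y^2 - 63*y + 108) - 15*y^2 + 36*y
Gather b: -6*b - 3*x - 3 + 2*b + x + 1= -4*b - 2*x - 2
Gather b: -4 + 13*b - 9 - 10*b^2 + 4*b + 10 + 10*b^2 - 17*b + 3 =0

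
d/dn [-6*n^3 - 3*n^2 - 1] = 6*n*(-3*n - 1)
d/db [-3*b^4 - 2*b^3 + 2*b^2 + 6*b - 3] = -12*b^3 - 6*b^2 + 4*b + 6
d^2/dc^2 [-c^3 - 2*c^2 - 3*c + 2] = -6*c - 4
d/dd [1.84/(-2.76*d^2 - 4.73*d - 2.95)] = (10.1568*d + 8.7032)/(2.76*d^2 + 4.73*d + 2.95)^2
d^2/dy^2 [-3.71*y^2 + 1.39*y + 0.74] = -7.42000000000000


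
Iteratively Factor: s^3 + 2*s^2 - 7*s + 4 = (s + 4)*(s^2 - 2*s + 1) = (s - 1)*(s + 4)*(s - 1)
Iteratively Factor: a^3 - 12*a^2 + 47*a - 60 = (a - 5)*(a^2 - 7*a + 12) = (a - 5)*(a - 4)*(a - 3)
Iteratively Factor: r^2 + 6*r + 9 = (r + 3)*(r + 3)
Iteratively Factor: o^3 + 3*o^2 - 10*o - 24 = (o - 3)*(o^2 + 6*o + 8) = (o - 3)*(o + 4)*(o + 2)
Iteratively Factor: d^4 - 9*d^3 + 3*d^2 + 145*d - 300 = (d - 3)*(d^3 - 6*d^2 - 15*d + 100) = (d - 5)*(d - 3)*(d^2 - d - 20) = (d - 5)*(d - 3)*(d + 4)*(d - 5)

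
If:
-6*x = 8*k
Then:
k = -3*x/4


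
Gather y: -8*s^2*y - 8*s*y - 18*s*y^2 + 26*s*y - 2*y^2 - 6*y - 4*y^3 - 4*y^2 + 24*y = -4*y^3 + y^2*(-18*s - 6) + y*(-8*s^2 + 18*s + 18)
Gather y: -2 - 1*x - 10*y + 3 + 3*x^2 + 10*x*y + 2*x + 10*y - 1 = 3*x^2 + 10*x*y + x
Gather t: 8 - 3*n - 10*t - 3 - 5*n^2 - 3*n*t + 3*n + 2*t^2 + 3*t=-5*n^2 + 2*t^2 + t*(-3*n - 7) + 5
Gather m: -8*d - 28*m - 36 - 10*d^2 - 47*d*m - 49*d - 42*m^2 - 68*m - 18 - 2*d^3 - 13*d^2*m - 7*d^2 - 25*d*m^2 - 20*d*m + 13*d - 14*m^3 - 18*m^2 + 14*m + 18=-2*d^3 - 17*d^2 - 44*d - 14*m^3 + m^2*(-25*d - 60) + m*(-13*d^2 - 67*d - 82) - 36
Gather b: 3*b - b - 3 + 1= 2*b - 2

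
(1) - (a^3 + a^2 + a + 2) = -a^3 - a^2 - a - 1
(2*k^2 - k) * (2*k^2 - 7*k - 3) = 4*k^4 - 16*k^3 + k^2 + 3*k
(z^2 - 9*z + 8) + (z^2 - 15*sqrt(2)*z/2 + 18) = 2*z^2 - 15*sqrt(2)*z/2 - 9*z + 26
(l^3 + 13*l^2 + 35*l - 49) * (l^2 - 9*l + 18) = l^5 + 4*l^4 - 64*l^3 - 130*l^2 + 1071*l - 882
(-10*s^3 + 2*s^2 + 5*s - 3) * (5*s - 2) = -50*s^4 + 30*s^3 + 21*s^2 - 25*s + 6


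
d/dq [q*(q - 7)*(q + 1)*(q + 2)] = 4*q^3 - 12*q^2 - 38*q - 14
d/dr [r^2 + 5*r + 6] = 2*r + 5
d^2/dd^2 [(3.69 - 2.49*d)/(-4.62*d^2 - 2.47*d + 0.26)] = ((21.795 - 69.0228*d)*(4.62*d^2 + 2.47*d - 0.26) + (2.49*d - 3.69)*(9.24*d + 2.47)*(18.48*d + 4.94))/(4.62*d^2 + 2.47*d - 0.26)^3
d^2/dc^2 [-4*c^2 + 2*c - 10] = -8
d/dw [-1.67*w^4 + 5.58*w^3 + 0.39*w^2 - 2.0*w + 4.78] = -6.68*w^3 + 16.74*w^2 + 0.78*w - 2.0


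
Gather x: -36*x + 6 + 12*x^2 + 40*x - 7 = 12*x^2 + 4*x - 1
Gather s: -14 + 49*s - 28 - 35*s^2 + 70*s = -35*s^2 + 119*s - 42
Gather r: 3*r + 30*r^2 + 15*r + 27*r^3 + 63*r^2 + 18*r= 27*r^3 + 93*r^2 + 36*r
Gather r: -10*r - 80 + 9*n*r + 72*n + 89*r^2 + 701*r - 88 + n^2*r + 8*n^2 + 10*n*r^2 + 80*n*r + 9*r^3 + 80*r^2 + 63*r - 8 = 8*n^2 + 72*n + 9*r^3 + r^2*(10*n + 169) + r*(n^2 + 89*n + 754) - 176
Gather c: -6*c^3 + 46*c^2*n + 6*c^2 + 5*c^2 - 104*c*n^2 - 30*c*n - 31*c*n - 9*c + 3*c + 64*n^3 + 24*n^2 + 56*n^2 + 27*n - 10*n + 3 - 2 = -6*c^3 + c^2*(46*n + 11) + c*(-104*n^2 - 61*n - 6) + 64*n^3 + 80*n^2 + 17*n + 1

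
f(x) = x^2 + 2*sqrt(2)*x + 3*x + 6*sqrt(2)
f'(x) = 2*x + 2*sqrt(2) + 3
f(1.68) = 21.10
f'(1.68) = 9.19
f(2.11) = 25.24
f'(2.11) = 10.05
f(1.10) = 16.11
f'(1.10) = 8.03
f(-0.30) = 6.83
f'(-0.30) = 5.23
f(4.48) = 54.67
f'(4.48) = 14.79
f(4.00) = 47.80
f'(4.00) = 13.83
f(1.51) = 19.57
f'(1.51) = 8.85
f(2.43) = 28.55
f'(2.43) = 10.69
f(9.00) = 141.94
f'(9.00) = 23.83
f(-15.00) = 146.06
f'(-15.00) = -24.17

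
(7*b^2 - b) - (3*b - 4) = 7*b^2 - 4*b + 4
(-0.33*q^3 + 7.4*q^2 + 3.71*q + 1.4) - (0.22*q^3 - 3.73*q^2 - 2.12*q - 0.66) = -0.55*q^3 + 11.13*q^2 + 5.83*q + 2.06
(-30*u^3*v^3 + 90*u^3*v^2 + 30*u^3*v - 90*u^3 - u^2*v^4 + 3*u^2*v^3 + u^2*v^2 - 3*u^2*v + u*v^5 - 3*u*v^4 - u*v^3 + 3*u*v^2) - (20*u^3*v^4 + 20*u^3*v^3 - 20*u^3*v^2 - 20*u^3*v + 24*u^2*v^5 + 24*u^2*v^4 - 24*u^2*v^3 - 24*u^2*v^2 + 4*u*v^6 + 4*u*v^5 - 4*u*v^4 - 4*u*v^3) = -20*u^3*v^4 - 50*u^3*v^3 + 110*u^3*v^2 + 50*u^3*v - 90*u^3 - 24*u^2*v^5 - 25*u^2*v^4 + 27*u^2*v^3 + 25*u^2*v^2 - 3*u^2*v - 4*u*v^6 - 3*u*v^5 + u*v^4 + 3*u*v^3 + 3*u*v^2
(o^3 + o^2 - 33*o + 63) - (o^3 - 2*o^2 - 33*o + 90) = 3*o^2 - 27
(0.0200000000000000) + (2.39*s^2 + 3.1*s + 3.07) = 2.39*s^2 + 3.1*s + 3.09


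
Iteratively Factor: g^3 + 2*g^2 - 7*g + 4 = (g + 4)*(g^2 - 2*g + 1) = (g - 1)*(g + 4)*(g - 1)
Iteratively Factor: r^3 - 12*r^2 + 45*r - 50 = (r - 5)*(r^2 - 7*r + 10) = (r - 5)*(r - 2)*(r - 5)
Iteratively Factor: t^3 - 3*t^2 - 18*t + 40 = (t - 2)*(t^2 - t - 20) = (t - 5)*(t - 2)*(t + 4)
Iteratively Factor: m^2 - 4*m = (m - 4)*(m)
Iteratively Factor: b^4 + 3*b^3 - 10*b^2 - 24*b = (b - 3)*(b^3 + 6*b^2 + 8*b) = (b - 3)*(b + 4)*(b^2 + 2*b) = b*(b - 3)*(b + 4)*(b + 2)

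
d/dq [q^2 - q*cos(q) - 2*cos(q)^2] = q*sin(q) + 2*q + 2*sin(2*q) - cos(q)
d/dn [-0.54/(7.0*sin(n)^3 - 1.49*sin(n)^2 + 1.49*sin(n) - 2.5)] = (11.34*sin(n)^2 - 1.6092*sin(n) + 0.8046)*cos(n)/(7.0*sin(n)^3 - 1.49*sin(n)^2 + 1.49*sin(n) - 2.5)^2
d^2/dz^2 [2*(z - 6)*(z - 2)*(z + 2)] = 12*z - 24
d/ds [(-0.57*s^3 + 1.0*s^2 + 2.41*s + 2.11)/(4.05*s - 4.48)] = (-4.617*s^3 + 11.7108*s^2 - 8.96*s - 19.3423)/(16.4025*s^2 - 36.288*s + 20.0704)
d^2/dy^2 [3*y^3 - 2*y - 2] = 18*y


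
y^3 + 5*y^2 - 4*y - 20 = (y - 2)*(y + 2)*(y + 5)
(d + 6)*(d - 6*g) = d^2 - 6*d*g + 6*d - 36*g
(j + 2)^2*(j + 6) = j^3 + 10*j^2 + 28*j + 24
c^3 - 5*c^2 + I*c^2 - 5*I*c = c*(c - 5)*(c + I)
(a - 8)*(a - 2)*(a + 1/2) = a^3 - 19*a^2/2 + 11*a + 8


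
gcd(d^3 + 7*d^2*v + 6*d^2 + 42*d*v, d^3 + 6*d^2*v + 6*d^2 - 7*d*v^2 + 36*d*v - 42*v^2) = d^2 + 7*d*v + 6*d + 42*v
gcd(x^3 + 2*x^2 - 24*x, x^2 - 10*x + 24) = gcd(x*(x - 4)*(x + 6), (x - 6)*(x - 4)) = x - 4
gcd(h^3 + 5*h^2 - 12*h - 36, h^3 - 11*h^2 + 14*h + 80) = h + 2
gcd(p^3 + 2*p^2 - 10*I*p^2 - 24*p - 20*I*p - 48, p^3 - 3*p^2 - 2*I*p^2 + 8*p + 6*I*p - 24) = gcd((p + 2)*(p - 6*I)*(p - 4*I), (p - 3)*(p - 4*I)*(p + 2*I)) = p - 4*I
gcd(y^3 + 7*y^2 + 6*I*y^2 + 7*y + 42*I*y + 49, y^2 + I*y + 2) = y - I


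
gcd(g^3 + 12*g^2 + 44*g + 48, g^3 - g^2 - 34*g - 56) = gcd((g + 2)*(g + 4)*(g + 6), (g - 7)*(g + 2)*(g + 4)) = g^2 + 6*g + 8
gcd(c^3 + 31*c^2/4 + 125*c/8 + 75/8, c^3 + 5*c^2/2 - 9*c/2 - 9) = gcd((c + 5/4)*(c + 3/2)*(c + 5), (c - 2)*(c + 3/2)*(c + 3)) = c + 3/2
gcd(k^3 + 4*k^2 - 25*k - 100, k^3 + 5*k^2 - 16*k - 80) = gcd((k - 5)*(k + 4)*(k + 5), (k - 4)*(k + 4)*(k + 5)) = k^2 + 9*k + 20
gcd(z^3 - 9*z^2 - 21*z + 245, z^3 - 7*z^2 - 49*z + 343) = z^2 - 14*z + 49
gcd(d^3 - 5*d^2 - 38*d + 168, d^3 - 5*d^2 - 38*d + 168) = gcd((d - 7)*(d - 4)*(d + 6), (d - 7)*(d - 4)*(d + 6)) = d^3 - 5*d^2 - 38*d + 168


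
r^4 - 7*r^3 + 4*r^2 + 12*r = r*(r - 6)*(r - 2)*(r + 1)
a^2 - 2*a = a*(a - 2)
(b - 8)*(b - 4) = b^2 - 12*b + 32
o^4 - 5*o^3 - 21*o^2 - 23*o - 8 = (o - 8)*(o + 1)^3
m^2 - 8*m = m*(m - 8)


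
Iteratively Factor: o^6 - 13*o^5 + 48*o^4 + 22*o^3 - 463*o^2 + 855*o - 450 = (o - 5)*(o^5 - 8*o^4 + 8*o^3 + 62*o^2 - 153*o + 90) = (o - 5)*(o - 2)*(o^4 - 6*o^3 - 4*o^2 + 54*o - 45) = (o - 5)*(o - 2)*(o + 3)*(o^3 - 9*o^2 + 23*o - 15) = (o - 5)^2*(o - 2)*(o + 3)*(o^2 - 4*o + 3) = (o - 5)^2*(o - 2)*(o - 1)*(o + 3)*(o - 3)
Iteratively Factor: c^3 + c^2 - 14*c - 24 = (c + 2)*(c^2 - c - 12) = (c - 4)*(c + 2)*(c + 3)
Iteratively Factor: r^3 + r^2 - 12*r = (r - 3)*(r^2 + 4*r) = (r - 3)*(r + 4)*(r)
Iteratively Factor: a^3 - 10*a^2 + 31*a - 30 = (a - 2)*(a^2 - 8*a + 15) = (a - 5)*(a - 2)*(a - 3)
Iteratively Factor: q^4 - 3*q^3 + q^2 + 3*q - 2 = (q - 1)*(q^3 - 2*q^2 - q + 2) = (q - 2)*(q - 1)*(q^2 - 1) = (q - 2)*(q - 1)^2*(q + 1)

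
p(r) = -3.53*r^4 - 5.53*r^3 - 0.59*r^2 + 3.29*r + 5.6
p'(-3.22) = 306.49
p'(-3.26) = 320.03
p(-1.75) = -5.43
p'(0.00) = 3.29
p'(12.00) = -26799.19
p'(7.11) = -5918.85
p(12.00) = -82793.80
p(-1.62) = -2.08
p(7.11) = -11009.42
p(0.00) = 5.60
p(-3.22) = -205.97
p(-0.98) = 3.76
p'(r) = -14.12*r^3 - 16.59*r^2 - 1.18*r + 3.29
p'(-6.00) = 2463.05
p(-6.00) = -3415.78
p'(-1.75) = 30.22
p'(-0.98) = 1.80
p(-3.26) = -218.50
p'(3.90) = -1091.23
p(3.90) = -1135.22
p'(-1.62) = 21.69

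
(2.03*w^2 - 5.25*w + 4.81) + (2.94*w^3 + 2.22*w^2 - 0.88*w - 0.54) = 2.94*w^3 + 4.25*w^2 - 6.13*w + 4.27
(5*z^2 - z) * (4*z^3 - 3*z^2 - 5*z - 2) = 20*z^5 - 19*z^4 - 22*z^3 - 5*z^2 + 2*z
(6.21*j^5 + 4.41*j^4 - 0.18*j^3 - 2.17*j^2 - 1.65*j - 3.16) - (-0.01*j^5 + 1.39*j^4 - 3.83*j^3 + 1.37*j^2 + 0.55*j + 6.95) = 6.22*j^5 + 3.02*j^4 + 3.65*j^3 - 3.54*j^2 - 2.2*j - 10.11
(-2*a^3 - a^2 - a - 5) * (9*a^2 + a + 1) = -18*a^5 - 11*a^4 - 12*a^3 - 47*a^2 - 6*a - 5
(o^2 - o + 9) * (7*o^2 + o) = 7*o^4 - 6*o^3 + 62*o^2 + 9*o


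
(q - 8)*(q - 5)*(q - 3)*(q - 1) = q^4 - 17*q^3 + 95*q^2 - 199*q + 120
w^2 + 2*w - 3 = (w - 1)*(w + 3)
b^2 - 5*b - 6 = (b - 6)*(b + 1)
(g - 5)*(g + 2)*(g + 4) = g^3 + g^2 - 22*g - 40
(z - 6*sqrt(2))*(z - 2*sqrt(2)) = z^2 - 8*sqrt(2)*z + 24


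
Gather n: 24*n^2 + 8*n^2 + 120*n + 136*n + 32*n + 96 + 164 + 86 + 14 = 32*n^2 + 288*n + 360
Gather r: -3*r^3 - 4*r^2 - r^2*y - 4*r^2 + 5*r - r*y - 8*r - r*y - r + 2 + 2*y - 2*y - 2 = -3*r^3 + r^2*(-y - 8) + r*(-2*y - 4)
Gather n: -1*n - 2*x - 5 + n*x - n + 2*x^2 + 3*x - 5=n*(x - 2) + 2*x^2 + x - 10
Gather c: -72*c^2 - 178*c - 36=-72*c^2 - 178*c - 36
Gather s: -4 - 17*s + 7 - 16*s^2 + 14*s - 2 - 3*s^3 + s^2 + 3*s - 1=-3*s^3 - 15*s^2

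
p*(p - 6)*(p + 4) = p^3 - 2*p^2 - 24*p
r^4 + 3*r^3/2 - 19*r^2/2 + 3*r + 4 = (r - 2)*(r - 1)*(r + 1/2)*(r + 4)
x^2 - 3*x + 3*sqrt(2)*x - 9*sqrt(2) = (x - 3)*(x + 3*sqrt(2))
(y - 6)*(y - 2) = y^2 - 8*y + 12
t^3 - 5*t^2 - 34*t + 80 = (t - 8)*(t - 2)*(t + 5)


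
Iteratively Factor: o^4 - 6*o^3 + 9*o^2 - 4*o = (o - 1)*(o^3 - 5*o^2 + 4*o) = o*(o - 1)*(o^2 - 5*o + 4) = o*(o - 1)^2*(o - 4)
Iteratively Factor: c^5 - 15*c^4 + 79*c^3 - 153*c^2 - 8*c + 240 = (c - 4)*(c^4 - 11*c^3 + 35*c^2 - 13*c - 60) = (c - 5)*(c - 4)*(c^3 - 6*c^2 + 5*c + 12) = (c - 5)*(c - 4)*(c + 1)*(c^2 - 7*c + 12) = (c - 5)*(c - 4)^2*(c + 1)*(c - 3)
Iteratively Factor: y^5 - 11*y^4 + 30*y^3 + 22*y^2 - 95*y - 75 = (y - 5)*(y^4 - 6*y^3 + 22*y + 15) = (y - 5)*(y + 1)*(y^3 - 7*y^2 + 7*y + 15) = (y - 5)^2*(y + 1)*(y^2 - 2*y - 3) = (y - 5)^2*(y + 1)^2*(y - 3)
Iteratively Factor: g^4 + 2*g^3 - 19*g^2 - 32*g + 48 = (g - 4)*(g^3 + 6*g^2 + 5*g - 12) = (g - 4)*(g + 4)*(g^2 + 2*g - 3) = (g - 4)*(g + 3)*(g + 4)*(g - 1)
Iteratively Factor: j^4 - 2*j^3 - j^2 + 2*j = (j + 1)*(j^3 - 3*j^2 + 2*j) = (j - 1)*(j + 1)*(j^2 - 2*j) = (j - 2)*(j - 1)*(j + 1)*(j)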